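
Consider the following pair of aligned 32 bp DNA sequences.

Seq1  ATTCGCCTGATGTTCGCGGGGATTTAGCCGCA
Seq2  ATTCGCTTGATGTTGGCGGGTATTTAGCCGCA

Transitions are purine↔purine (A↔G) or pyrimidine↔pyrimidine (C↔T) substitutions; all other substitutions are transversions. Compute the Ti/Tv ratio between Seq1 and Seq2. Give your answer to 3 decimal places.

0.500

Differing sites — 7:C/T (Ti); 15:C/G (Tv); 21:G/T (Tv).
Of the 3 differences, 1 transition and 2 transversions, so Ti/Tv = 1/2 = 0.500.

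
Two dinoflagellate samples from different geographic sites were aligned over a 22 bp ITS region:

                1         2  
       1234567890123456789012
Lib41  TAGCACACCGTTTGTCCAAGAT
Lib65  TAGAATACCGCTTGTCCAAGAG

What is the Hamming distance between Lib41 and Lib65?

The sequences differ at positions 4 (C/A), 6 (C/T), 11 (T/C), 22 (T/G).
That gives 4 mismatches out of 22 aligned sites, so the Hamming distance is 4.

4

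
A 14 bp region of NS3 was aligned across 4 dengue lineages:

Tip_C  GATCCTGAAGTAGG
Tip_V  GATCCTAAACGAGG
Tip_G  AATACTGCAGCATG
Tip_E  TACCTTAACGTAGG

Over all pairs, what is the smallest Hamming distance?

Pairwise Hamming distances:
  Tip_C vs Tip_V: 3
  Tip_C vs Tip_G: 5
  Tip_C vs Tip_E: 5
  Tip_V vs Tip_G: 7
  Tip_V vs Tip_E: 6
  Tip_G vs Tip_E: 9
The smallest is 3, between Tip_C and Tip_V.

3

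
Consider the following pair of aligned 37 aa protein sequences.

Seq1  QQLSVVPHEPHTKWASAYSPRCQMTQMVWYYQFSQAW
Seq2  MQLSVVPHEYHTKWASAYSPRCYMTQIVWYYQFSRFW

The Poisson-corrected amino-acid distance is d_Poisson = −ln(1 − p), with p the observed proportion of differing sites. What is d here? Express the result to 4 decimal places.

0.1769

Mismatches occur at site 1 (Q→M), site 10 (P→Y), site 23 (Q→Y), site 27 (M→I), site 35 (Q→R), site 36 (A→F).
p = 6/37 = 0.162162.
d = −ln(1 − 0.162162) = −ln(0.837838) = 0.1769.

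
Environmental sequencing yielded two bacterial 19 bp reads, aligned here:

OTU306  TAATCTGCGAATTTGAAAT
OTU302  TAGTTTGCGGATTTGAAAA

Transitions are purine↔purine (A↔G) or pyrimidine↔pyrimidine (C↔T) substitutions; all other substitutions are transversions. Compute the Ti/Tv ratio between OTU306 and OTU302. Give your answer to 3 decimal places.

3.000

Mismatches occur at site 3 (A→G, transition), site 5 (C→T, transition), site 10 (A→G, transition), site 19 (T→A, transversion).
Of the 4 differences, 3 transitions and 1 transversion, so Ti/Tv = 3/1 = 3.000.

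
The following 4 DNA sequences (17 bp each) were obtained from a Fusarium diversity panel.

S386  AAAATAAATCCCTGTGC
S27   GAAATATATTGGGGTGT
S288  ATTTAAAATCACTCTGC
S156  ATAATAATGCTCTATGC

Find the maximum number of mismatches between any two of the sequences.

Pairwise Hamming distances:
  S386 vs S27: 7
  S386 vs S288: 6
  S386 vs S156: 5
  S27 vs S288: 12
  S27 vs S156: 11
  S288 vs S156: 7
The largest is 12, between S27 and S288.

12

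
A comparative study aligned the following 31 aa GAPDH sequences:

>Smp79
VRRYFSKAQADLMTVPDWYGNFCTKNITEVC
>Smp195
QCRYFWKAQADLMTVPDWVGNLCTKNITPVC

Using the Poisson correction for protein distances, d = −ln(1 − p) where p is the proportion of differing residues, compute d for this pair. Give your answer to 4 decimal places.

Differing sites — 1:V/Q; 2:R/C; 6:S/W; 19:Y/V; 22:F/L; 29:E/P.
p = 6/31 = 0.193548.
d = −ln(1 − 0.193548) = −ln(0.806452) = 0.2151.

0.2151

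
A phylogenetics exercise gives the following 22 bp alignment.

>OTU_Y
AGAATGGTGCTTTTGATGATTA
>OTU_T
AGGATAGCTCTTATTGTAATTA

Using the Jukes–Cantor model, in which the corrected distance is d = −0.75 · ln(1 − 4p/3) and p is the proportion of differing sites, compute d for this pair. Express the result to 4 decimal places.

The sequences differ at positions 3 (A/G), 6 (G/A), 8 (T/C), 9 (G/T), 13 (T/A), 15 (G/T), 16 (A/G), 18 (G/A).
p = 8/22 = 0.363636.
d = −0.75 · ln(1 − (4/3)·0.363636) = −0.75 · ln(0.515152) = −0.75 · (-0.663293) = 0.4975.

0.4975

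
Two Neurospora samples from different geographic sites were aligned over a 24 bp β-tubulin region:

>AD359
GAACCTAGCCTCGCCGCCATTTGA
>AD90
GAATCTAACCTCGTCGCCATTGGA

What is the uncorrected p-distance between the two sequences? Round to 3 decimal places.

Differing sites — 4:C/T; 8:G/A; 14:C/T; 22:T/G.
There are 4 differences over 24 sites, so p = 4/24 = 0.167.

0.167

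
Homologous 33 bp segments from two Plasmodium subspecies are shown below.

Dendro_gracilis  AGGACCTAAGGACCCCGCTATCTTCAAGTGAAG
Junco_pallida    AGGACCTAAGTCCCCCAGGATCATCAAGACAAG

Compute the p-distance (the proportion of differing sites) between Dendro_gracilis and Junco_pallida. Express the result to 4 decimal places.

The sequences differ at positions 11 (G/T), 12 (A/C), 17 (G/A), 18 (C/G), 19 (T/G), 23 (T/A), 29 (T/A), 30 (G/C).
There are 8 differences over 33 sites, so p = 8/33 = 0.2424.

0.2424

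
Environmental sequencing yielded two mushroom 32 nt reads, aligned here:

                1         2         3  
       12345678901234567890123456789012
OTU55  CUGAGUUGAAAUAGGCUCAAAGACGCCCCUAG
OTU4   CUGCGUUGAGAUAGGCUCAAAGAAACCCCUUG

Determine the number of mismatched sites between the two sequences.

Differing sites — 4:A/C; 10:A/G; 24:C/A; 25:G/A; 31:A/U.
That gives 5 mismatches out of 32 aligned sites, so the Hamming distance is 5.

5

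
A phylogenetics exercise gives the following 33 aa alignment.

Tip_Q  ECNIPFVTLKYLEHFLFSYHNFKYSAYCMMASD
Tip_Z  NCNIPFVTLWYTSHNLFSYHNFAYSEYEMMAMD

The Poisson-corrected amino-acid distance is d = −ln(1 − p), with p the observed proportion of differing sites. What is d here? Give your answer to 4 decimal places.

0.3185

Mismatches occur at site 1 (E↔N), site 10 (K↔W), site 12 (L↔T), site 13 (E↔S), site 15 (F↔N), site 23 (K↔A), site 26 (A↔E), site 28 (C↔E), site 32 (S↔M).
p = 9/33 = 0.272727.
d = −ln(1 − 0.272727) = −ln(0.727273) = 0.3185.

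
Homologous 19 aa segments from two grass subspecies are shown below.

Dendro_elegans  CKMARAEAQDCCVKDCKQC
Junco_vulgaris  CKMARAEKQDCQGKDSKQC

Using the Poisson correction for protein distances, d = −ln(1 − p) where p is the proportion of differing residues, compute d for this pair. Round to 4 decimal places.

0.2364

Mismatches occur at site 8 (A/K), site 12 (C/Q), site 13 (V/G), site 16 (C/S).
p = 4/19 = 0.210526.
d = −ln(1 − 0.210526) = −ln(0.789474) = 0.2364.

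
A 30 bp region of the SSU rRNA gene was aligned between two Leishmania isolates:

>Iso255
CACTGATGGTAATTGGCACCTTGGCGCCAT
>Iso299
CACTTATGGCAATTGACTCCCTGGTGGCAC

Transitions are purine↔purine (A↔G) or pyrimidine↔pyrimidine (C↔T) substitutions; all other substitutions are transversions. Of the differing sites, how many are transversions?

3

The sequences differ at positions 5 (G/T, transversion), 10 (T/C, transition), 16 (G/A, transition), 18 (A/T, transversion), 21 (T/C, transition), 25 (C/T, transition), 27 (C/G, transversion), 30 (T/C, transition).
Of the 8 differences, 5 transitions and 3 transversions, so the answer is 3.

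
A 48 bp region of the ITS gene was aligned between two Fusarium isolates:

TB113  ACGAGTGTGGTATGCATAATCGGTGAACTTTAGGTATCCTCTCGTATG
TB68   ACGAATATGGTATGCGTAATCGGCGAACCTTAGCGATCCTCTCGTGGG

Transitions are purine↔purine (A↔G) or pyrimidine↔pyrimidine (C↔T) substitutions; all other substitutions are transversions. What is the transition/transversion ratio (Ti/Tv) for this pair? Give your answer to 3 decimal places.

2.000

The sequences differ at positions 5 (G/A, transition), 7 (G/A, transition), 16 (A/G, transition), 24 (T/C, transition), 29 (T/C, transition), 34 (G/C, transversion), 35 (T/G, transversion), 46 (A/G, transition), 47 (T/G, transversion).
Of the 9 differences, 6 transitions and 3 transversions, so Ti/Tv = 6/3 = 2.000.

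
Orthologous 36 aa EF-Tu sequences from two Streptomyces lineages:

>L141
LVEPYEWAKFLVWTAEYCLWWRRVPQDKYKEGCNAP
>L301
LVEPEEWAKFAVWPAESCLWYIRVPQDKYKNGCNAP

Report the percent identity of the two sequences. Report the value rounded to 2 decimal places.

The sequences differ at positions 5 (Y/E), 11 (L/A), 14 (T/P), 17 (Y/S), 21 (W/Y), 22 (R/I), 31 (E/N).
29 of the 36 sites match, so the percent identity is 29/36 × 100 = 80.56%.

80.56%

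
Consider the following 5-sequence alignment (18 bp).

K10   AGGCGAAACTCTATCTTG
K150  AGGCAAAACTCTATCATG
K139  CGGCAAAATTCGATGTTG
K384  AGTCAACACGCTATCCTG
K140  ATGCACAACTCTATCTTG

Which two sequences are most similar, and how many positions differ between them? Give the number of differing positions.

2

Pairwise Hamming distances:
  K10 vs K150: 2
  K10 vs K139: 5
  K10 vs K384: 5
  K10 vs K140: 3
  K150 vs K139: 5
  K150 vs K384: 4
  K150 vs K140: 3
  K139 vs K384: 8
  K139 vs K140: 6
  K384 vs K140: 6
The smallest is 2, between K10 and K150.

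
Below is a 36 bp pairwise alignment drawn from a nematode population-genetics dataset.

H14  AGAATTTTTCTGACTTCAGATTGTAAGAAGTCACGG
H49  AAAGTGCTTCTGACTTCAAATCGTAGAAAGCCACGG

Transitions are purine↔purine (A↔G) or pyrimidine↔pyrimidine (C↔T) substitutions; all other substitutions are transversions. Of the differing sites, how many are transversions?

Mismatches occur at site 2 (G↔A, transition), site 4 (A↔G, transition), site 6 (T↔G, transversion), site 7 (T↔C, transition), site 19 (G↔A, transition), site 22 (T↔C, transition), site 26 (A↔G, transition), site 27 (G↔A, transition), site 31 (T↔C, transition).
Of the 9 differences, 8 transitions and 1 transversion, so the answer is 1.

1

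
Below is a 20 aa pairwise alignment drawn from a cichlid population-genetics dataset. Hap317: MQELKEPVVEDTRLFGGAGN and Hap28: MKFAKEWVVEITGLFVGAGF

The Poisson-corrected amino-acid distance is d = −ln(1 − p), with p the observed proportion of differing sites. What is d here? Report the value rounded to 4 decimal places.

The sequences differ at positions 2 (Q/K), 3 (E/F), 4 (L/A), 7 (P/W), 11 (D/I), 13 (R/G), 16 (G/V), 20 (N/F).
p = 8/20 = 0.400000.
d = −ln(1 − 0.400000) = −ln(0.600000) = 0.5108.

0.5108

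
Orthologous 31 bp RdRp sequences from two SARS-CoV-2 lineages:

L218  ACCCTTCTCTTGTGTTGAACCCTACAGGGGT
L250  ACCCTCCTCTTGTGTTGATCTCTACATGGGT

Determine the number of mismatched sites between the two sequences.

The sequences differ at positions 6 (T/C), 19 (A/T), 21 (C/T), 27 (G/T).
That gives 4 mismatches out of 31 aligned sites, so the Hamming distance is 4.

4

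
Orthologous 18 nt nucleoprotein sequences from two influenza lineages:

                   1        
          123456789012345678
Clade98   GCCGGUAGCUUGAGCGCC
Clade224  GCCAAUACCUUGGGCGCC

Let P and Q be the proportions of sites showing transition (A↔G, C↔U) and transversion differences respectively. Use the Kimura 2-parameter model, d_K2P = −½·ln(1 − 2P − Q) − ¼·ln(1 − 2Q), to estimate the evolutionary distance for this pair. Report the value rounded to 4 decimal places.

Differing sites — 4:G/A (Ti); 5:G/A (Ti); 8:G/C (Tv); 13:A/G (Ti).
Of the 4 differences, 3 transitions and 1 transversion over 18 sites: P = 3/18 = 0.166667, Q = 1/18 = 0.055556.
d = −0.5·ln(0.611110) − 0.25·ln(0.888888) = −0.5·(-0.492478) − 0.25·(-0.117784) = 0.2757.

0.2757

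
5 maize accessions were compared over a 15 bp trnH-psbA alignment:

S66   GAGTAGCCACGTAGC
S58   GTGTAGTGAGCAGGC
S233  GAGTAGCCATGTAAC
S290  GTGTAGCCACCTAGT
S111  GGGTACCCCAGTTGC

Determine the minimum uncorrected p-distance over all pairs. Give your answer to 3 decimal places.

Pairwise Hamming distances:
  S66 vs S58: 7
  S66 vs S233: 2
  S66 vs S290: 3
  S66 vs S111: 5
  S58 vs S233: 8
  S58 vs S290: 6
  S58 vs S111: 9
  S233 vs S290: 5
  S233 vs S111: 6
  S290 vs S111: 7
The smallest is 2 mismatches, between S66 and S233; p = 2/15 = 0.133.

0.133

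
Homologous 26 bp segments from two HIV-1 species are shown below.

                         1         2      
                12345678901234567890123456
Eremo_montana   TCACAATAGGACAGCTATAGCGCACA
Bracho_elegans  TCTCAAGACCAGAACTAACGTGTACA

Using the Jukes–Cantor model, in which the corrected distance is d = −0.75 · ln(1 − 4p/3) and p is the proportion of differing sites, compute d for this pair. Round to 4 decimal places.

The sequences differ at positions 3 (A/T), 7 (T/G), 9 (G/C), 10 (G/C), 12 (C/G), 14 (G/A), 18 (T/A), 19 (A/C), 21 (C/T), 23 (C/T).
p = 10/26 = 0.384615.
d = −0.75 · ln(1 − (4/3)·0.384615) = −0.75 · ln(0.487180) = −0.75 · (-0.719122) = 0.5393.

0.5393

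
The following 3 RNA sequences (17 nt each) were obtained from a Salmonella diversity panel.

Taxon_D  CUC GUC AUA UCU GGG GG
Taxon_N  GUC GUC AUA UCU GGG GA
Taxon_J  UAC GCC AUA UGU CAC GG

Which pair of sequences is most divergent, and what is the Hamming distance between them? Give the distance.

8

Pairwise Hamming distances:
  Taxon_D vs Taxon_N: 2
  Taxon_D vs Taxon_J: 7
  Taxon_N vs Taxon_J: 8
The largest is 8, between Taxon_N and Taxon_J.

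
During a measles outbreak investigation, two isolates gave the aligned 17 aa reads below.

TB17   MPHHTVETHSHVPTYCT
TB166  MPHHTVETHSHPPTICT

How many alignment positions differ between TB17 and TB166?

2

Mismatches occur at site 12 (V↔P), site 15 (Y↔I).
That gives 2 mismatches out of 17 aligned sites, so the Hamming distance is 2.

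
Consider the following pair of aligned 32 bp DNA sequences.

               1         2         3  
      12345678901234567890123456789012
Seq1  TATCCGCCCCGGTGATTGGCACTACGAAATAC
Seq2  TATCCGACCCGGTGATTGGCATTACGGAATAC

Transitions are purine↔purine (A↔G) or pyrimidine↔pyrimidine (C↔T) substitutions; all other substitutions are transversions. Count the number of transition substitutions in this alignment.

Differing sites — 7:C/A (Tv); 22:C/T (Ti); 27:A/G (Ti).
Of the 3 differences, 2 transitions and 1 transversion, so the answer is 2.

2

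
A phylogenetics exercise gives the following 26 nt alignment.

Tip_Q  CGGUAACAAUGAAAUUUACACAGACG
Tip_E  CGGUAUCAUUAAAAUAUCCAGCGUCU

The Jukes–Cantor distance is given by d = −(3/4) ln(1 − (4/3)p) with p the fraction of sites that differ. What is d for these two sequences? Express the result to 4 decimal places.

0.4643

Mismatches occur at site 6 (A/U), site 9 (A/U), site 11 (G/A), site 16 (U/A), site 18 (A/C), site 21 (C/G), site 22 (A/C), site 24 (A/U), site 26 (G/U).
p = 9/26 = 0.346154.
d = −0.75 · ln(1 − (4/3)·0.346154) = −0.75 · ln(0.538461) = −0.75 · (-0.619040) = 0.4643.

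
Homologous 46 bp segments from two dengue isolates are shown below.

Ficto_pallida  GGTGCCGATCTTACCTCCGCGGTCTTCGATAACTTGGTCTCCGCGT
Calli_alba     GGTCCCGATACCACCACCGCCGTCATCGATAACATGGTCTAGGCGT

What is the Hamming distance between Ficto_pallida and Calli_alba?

10

The sequences differ at positions 4 (G/C), 10 (C/A), 11 (T/C), 12 (T/C), 16 (T/A), 21 (G/C), 25 (T/A), 34 (T/A), 41 (C/A), 42 (C/G).
That gives 10 mismatches out of 46 aligned sites, so the Hamming distance is 10.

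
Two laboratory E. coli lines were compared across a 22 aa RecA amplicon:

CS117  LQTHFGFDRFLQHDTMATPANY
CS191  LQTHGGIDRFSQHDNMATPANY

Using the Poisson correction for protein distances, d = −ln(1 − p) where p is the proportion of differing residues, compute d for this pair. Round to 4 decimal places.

0.2007

Mismatches occur at site 5 (F→G), site 7 (F→I), site 11 (L→S), site 15 (T→N).
p = 4/22 = 0.181818.
d = −ln(1 − 0.181818) = −ln(0.818182) = 0.2007.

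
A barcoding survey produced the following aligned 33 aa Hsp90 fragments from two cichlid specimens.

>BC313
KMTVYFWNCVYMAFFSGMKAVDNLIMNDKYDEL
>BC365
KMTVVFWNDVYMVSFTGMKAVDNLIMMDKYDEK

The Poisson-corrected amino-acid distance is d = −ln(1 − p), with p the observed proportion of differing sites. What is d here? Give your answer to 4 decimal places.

Mismatches occur at site 5 (Y/V), site 9 (C/D), site 13 (A/V), site 14 (F/S), site 16 (S/T), site 27 (N/M), site 33 (L/K).
p = 7/33 = 0.212121.
d = −ln(1 − 0.212121) = −ln(0.787879) = 0.2384.

0.2384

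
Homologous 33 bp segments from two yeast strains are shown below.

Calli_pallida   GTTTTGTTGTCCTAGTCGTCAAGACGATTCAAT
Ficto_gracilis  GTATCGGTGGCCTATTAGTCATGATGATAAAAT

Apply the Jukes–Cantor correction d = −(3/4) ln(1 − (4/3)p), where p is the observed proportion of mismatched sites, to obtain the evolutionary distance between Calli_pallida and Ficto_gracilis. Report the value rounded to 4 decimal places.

Differing sites — 3:T/A; 5:T/C; 7:T/G; 10:T/G; 15:G/T; 17:C/A; 22:A/T; 25:C/T; 29:T/A; 30:C/A.
p = 10/33 = 0.303030.
d = −0.75 · ln(1 − (4/3)·0.303030) = −0.75 · ln(0.595960) = −0.75 · (-0.517582) = 0.3882.

0.3882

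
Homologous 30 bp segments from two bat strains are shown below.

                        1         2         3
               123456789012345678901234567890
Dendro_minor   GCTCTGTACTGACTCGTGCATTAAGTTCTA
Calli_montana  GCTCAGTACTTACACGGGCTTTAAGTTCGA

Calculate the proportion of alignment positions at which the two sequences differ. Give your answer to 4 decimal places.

0.2000

Mismatches occur at site 5 (T→A), site 11 (G→T), site 14 (T→A), site 17 (T→G), site 20 (A→T), site 29 (T→G).
There are 6 differences over 30 sites, so p = 6/30 = 0.2000.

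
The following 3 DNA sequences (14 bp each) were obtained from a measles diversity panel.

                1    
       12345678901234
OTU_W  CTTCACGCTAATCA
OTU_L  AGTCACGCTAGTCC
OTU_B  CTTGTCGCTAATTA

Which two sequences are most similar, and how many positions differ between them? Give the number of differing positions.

3

Pairwise Hamming distances:
  OTU_W vs OTU_L: 4
  OTU_W vs OTU_B: 3
  OTU_L vs OTU_B: 7
The smallest is 3, between OTU_W and OTU_B.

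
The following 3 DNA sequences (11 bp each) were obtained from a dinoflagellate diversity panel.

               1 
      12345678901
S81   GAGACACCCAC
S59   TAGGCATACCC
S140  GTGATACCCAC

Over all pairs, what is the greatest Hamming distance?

Pairwise Hamming distances:
  S81 vs S59: 5
  S81 vs S140: 2
  S59 vs S140: 7
The largest is 7, between S59 and S140.

7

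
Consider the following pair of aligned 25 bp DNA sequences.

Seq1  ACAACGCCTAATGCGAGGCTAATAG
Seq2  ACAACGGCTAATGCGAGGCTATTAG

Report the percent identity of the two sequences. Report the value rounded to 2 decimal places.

92.00%

Differing sites — 7:C/G; 22:A/T.
23 of the 25 sites match, so the percent identity is 23/25 × 100 = 92.00%.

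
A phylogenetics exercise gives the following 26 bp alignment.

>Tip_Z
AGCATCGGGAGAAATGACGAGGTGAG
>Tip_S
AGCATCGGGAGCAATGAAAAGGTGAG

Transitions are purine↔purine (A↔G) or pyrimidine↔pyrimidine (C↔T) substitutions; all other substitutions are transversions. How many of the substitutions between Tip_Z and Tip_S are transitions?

1

Mismatches occur at site 12 (A↔C, transversion), site 18 (C↔A, transversion), site 19 (G↔A, transition).
Of the 3 differences, 1 transition and 2 transversions, so the answer is 1.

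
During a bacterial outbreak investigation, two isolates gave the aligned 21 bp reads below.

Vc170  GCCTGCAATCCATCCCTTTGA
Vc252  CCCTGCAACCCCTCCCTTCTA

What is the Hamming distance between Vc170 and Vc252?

Differing sites — 1:G/C; 9:T/C; 12:A/C; 19:T/C; 20:G/T.
That gives 5 mismatches out of 21 aligned sites, so the Hamming distance is 5.

5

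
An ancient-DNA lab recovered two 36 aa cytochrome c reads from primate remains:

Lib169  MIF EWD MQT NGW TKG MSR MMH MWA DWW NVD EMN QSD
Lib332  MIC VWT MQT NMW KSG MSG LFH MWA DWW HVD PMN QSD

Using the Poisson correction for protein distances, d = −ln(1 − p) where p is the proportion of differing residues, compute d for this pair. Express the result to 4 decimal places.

0.3646

Differing sites — 3:F/C; 4:E/V; 6:D/T; 11:G/M; 13:T/K; 14:K/S; 18:R/G; 19:M/L; 20:M/F; 28:N/H; 31:E/P.
p = 11/36 = 0.305556.
d = −ln(1 − 0.305556) = −ln(0.694444) = 0.3646.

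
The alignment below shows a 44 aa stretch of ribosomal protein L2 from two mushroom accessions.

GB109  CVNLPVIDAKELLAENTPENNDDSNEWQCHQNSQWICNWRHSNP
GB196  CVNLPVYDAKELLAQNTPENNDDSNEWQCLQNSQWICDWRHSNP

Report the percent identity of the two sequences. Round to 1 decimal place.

Mismatches occur at site 7 (I→Y), site 15 (E→Q), site 30 (H→L), site 38 (N→D).
40 of the 44 sites match, so the percent identity is 40/44 × 100 = 90.9%.

90.9%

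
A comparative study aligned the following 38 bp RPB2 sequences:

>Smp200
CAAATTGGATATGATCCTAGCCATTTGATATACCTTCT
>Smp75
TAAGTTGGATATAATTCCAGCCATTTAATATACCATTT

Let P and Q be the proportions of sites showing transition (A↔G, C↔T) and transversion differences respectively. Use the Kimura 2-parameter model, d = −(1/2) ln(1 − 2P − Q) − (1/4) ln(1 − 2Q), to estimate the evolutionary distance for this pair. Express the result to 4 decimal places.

Differing sites — 1:C/T (Ti); 4:A/G (Ti); 13:G/A (Ti); 16:C/T (Ti); 18:T/C (Ti); 27:G/A (Ti); 35:T/A (Tv); 37:C/T (Ti).
Of the 8 differences, 7 transitions and 1 transversion over 38 sites: P = 7/38 = 0.184211, Q = 1/38 = 0.026316.
d = −0.5·ln(0.605262) − 0.25·ln(0.947368) = −0.5·(-0.502094) − 0.25·(-0.054068) = 0.2646.

0.2646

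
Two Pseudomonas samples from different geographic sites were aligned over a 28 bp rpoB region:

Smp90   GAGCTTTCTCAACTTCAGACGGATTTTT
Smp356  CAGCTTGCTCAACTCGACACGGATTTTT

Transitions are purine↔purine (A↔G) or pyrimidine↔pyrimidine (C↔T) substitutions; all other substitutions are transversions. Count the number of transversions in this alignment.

The sequences differ at positions 1 (G/C, transversion), 7 (T/G, transversion), 15 (T/C, transition), 16 (C/G, transversion), 18 (G/C, transversion).
Of the 5 differences, 1 transition and 4 transversions, so the answer is 4.

4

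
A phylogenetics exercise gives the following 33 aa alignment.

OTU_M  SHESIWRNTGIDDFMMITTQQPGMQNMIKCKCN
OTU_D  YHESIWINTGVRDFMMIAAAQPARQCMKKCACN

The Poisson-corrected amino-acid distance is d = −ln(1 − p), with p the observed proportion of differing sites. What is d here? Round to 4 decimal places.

0.4520

The sequences differ at positions 1 (S/Y), 7 (R/I), 11 (I/V), 12 (D/R), 18 (T/A), 19 (T/A), 20 (Q/A), 23 (G/A), 24 (M/R), 26 (N/C), 28 (I/K), 31 (K/A).
p = 12/33 = 0.363636.
d = −ln(1 − 0.363636) = −ln(0.636364) = 0.4520.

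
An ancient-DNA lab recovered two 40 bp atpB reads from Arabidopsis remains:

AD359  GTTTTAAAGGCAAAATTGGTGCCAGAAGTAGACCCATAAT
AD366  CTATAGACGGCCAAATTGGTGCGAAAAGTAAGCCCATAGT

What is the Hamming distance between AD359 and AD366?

Differing sites — 1:G/C; 3:T/A; 5:T/A; 6:A/G; 8:A/C; 12:A/C; 23:C/G; 25:G/A; 31:G/A; 32:A/G; 39:A/G.
That gives 11 mismatches out of 40 aligned sites, so the Hamming distance is 11.

11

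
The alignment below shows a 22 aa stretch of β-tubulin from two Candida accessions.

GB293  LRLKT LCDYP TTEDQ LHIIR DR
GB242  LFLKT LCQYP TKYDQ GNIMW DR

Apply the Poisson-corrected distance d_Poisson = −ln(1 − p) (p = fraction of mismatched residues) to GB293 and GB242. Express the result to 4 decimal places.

The sequences differ at positions 2 (R/F), 8 (D/Q), 12 (T/K), 13 (E/Y), 16 (L/G), 17 (H/N), 19 (I/M), 20 (R/W).
p = 8/22 = 0.363636.
d = −ln(1 − 0.363636) = −ln(0.636364) = 0.4520.

0.4520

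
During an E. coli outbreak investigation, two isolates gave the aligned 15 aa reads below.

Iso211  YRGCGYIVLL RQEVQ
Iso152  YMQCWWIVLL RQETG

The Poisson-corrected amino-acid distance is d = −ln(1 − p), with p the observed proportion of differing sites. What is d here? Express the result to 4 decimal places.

0.5108

The sequences differ at positions 2 (R/M), 3 (G/Q), 5 (G/W), 6 (Y/W), 14 (V/T), 15 (Q/G).
p = 6/15 = 0.400000.
d = −ln(1 − 0.400000) = −ln(0.600000) = 0.5108.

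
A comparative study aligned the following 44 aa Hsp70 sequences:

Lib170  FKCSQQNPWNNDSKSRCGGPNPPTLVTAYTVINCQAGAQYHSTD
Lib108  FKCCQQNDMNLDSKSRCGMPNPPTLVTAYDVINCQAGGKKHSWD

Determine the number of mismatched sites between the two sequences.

Differing sites — 4:S/C; 8:P/D; 9:W/M; 11:N/L; 19:G/M; 30:T/D; 38:A/G; 39:Q/K; 40:Y/K; 43:T/W.
That gives 10 mismatches out of 44 aligned sites, so the Hamming distance is 10.

10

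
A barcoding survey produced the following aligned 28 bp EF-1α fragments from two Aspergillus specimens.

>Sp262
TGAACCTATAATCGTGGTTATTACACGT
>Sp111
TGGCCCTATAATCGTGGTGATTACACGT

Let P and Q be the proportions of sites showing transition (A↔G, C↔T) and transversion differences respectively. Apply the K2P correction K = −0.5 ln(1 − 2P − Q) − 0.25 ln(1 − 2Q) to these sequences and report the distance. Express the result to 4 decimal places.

The sequences differ at positions 3 (A/G, transition), 4 (A/C, transversion), 19 (T/G, transversion).
Of the 3 differences, 1 transition and 2 transversions over 28 sites: P = 1/28 = 0.035714, Q = 2/28 = 0.071429.
d = −0.5·ln(0.857143) − 0.25·ln(0.857142) = −0.5·(-0.154151) − 0.25·(-0.154152) = 0.1156.

0.1156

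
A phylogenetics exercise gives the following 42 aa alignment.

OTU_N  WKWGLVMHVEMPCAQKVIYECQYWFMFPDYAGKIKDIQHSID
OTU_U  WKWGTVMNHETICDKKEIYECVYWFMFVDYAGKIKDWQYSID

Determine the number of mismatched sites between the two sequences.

Mismatches occur at site 5 (L↔T), site 8 (H↔N), site 9 (V↔H), site 11 (M↔T), site 12 (P↔I), site 14 (A↔D), site 15 (Q↔K), site 17 (V↔E), site 22 (Q↔V), site 28 (P↔V), site 37 (I↔W), site 39 (H↔Y).
That gives 12 mismatches out of 42 aligned sites, so the Hamming distance is 12.

12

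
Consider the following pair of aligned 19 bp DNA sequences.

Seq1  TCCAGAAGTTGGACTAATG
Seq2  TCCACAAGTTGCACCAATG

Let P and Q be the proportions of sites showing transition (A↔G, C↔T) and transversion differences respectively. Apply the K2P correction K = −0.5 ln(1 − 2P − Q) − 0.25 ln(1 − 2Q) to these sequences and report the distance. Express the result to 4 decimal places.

0.1773

The sequences differ at positions 5 (G/C, transversion), 12 (G/C, transversion), 15 (T/C, transition).
Of the 3 differences, 1 transition and 2 transversions over 19 sites: P = 1/19 = 0.052632, Q = 2/19 = 0.105263.
d = −0.5·ln(0.789473) − 0.25·ln(0.789474) = −0.5·(-0.236390) − 0.25·(-0.236388) = 0.1773.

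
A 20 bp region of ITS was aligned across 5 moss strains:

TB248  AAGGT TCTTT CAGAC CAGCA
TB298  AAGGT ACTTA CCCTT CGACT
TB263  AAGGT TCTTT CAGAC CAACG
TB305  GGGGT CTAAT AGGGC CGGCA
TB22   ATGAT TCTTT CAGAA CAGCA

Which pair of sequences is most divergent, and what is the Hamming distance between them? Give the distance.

14

Pairwise Hamming distances:
  TB248 vs TB298: 9
  TB248 vs TB263: 2
  TB248 vs TB305: 10
  TB248 vs TB22: 3
  TB298 vs TB263: 8
  TB298 vs TB305: 14
  TB298 vs TB22: 11
  TB263 vs TB305: 12
  TB263 vs TB22: 5
  TB305 vs TB22: 12
The largest is 14, between TB298 and TB305.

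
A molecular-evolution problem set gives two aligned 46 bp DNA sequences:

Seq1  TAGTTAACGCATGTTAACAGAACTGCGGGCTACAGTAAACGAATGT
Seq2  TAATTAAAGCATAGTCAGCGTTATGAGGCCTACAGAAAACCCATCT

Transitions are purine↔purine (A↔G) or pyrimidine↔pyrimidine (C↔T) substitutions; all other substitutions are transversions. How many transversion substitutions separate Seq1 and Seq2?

The sequences differ at positions 3 (G/A, transition), 8 (C/A, transversion), 13 (G/A, transition), 14 (T/G, transversion), 16 (A/C, transversion), 18 (C/G, transversion), 19 (A/C, transversion), 21 (A/T, transversion), 22 (A/T, transversion), 23 (C/A, transversion), 26 (C/A, transversion), 29 (G/C, transversion), 36 (T/A, transversion), 41 (G/C, transversion), 42 (A/C, transversion), 45 (G/C, transversion).
Of the 16 differences, 2 transitions and 14 transversions, so the answer is 14.

14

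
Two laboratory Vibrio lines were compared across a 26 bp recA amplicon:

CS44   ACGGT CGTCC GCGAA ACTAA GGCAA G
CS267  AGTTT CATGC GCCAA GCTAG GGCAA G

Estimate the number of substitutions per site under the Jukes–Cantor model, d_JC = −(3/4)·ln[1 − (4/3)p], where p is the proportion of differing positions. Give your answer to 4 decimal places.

0.3961

Differing sites — 2:C/G; 3:G/T; 4:G/T; 7:G/A; 9:C/G; 13:G/C; 16:A/G; 20:A/G.
p = 8/26 = 0.307692.
d = −0.75 · ln(1 − (4/3)·0.307692) = −0.75 · ln(0.589744) = −0.75 · (-0.528067) = 0.3961.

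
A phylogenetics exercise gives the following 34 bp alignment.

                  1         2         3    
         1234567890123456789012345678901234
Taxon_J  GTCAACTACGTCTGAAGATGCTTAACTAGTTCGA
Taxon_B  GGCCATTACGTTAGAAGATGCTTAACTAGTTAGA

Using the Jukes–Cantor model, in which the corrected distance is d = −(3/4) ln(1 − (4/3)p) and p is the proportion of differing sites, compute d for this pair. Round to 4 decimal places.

0.2012

Differing sites — 2:T/G; 4:A/C; 6:C/T; 12:C/T; 13:T/A; 32:C/A.
p = 6/34 = 0.176471.
d = −0.75 · ln(1 − (4/3)·0.176471) = −0.75 · ln(0.764705) = −0.75 · (-0.268265) = 0.2012.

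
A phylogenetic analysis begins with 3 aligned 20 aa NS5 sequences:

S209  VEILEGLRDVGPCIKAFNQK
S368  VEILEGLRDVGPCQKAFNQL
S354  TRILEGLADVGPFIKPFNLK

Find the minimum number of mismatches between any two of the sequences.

2

Pairwise Hamming distances:
  S209 vs S368: 2
  S209 vs S354: 6
  S368 vs S354: 8
The smallest is 2, between S209 and S368.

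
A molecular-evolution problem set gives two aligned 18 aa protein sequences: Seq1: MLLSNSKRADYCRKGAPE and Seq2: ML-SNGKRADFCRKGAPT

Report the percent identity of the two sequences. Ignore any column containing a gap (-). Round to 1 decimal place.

Excluding the 1 gap column leaves 17 comparable sites.
Mismatches occur at site 6 (S/G), site 11 (Y/F), site 18 (E/T).
14 of the 17 comparable sites match, so the percent identity is 14/17 × 100 = 82.4%.

82.4%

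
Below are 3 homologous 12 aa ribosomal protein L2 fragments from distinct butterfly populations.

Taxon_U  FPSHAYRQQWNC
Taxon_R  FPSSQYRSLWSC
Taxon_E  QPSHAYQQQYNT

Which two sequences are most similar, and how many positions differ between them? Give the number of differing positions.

4

Pairwise Hamming distances:
  Taxon_U vs Taxon_R: 5
  Taxon_U vs Taxon_E: 4
  Taxon_R vs Taxon_E: 9
The smallest is 4, between Taxon_U and Taxon_E.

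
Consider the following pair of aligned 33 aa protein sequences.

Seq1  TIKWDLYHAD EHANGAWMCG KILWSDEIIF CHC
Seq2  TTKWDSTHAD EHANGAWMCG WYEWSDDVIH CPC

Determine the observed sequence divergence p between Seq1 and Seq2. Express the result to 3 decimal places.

Differing sites — 2:I/T; 6:L/S; 7:Y/T; 21:K/W; 22:I/Y; 23:L/E; 27:E/D; 28:I/V; 30:F/H; 32:H/P.
There are 10 differences over 33 sites, so p = 10/33 = 0.303.

0.303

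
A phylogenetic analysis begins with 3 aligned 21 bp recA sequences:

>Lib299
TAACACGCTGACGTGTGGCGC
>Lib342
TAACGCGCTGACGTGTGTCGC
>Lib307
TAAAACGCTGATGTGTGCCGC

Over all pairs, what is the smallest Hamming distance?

Pairwise Hamming distances:
  Lib299 vs Lib342: 2
  Lib299 vs Lib307: 3
  Lib342 vs Lib307: 4
The smallest is 2, between Lib299 and Lib342.

2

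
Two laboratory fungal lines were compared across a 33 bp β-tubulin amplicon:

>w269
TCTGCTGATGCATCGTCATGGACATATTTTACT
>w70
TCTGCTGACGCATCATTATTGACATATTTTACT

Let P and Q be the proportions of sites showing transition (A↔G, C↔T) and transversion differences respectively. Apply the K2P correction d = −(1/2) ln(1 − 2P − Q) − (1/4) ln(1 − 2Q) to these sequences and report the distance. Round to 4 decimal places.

0.1348

Differing sites — 9:T/C (Ti); 15:G/A (Ti); 17:C/T (Ti); 20:G/T (Tv).
Of the 4 differences, 3 transitions and 1 transversion over 33 sites: P = 3/33 = 0.090909, Q = 1/33 = 0.030303.
d = −0.5·ln(0.787879) − 0.25·ln(0.939394) = −0.5·(-0.238411) − 0.25·(-0.062520) = 0.1348.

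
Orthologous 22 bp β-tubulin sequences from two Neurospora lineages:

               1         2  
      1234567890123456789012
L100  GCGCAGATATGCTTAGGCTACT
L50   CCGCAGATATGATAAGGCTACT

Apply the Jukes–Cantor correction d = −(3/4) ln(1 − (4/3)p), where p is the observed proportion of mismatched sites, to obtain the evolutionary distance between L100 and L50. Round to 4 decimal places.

0.1505

The sequences differ at positions 1 (G/C), 12 (C/A), 14 (T/A).
p = 3/22 = 0.136364.
d = −0.75 · ln(1 − (4/3)·0.136364) = −0.75 · ln(0.818181) = −0.75 · (-0.200672) = 0.1505.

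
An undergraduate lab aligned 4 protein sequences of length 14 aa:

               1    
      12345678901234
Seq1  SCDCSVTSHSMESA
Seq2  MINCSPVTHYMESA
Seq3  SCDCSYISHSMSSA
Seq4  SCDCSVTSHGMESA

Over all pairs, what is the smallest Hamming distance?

1

Pairwise Hamming distances:
  Seq1 vs Seq2: 7
  Seq1 vs Seq3: 3
  Seq1 vs Seq4: 1
  Seq2 vs Seq3: 8
  Seq2 vs Seq4: 7
  Seq3 vs Seq4: 4
The smallest is 1, between Seq1 and Seq4.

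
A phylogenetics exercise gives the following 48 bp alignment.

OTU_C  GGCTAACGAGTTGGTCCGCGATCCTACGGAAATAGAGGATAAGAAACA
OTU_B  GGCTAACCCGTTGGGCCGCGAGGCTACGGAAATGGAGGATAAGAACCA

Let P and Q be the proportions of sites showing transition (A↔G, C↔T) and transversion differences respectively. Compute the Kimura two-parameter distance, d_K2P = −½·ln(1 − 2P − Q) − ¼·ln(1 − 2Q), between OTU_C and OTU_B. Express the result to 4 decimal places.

0.1631

Differing sites — 8:G/C (Tv); 9:A/C (Tv); 15:T/G (Tv); 22:T/G (Tv); 23:C/G (Tv); 34:A/G (Ti); 46:A/C (Tv).
Of the 7 differences, 1 transition and 6 transversions over 48 sites: P = 1/48 = 0.020833, Q = 6/48 = 0.125000.
d = −0.5·ln(0.833334) − 0.25·ln(0.750000) = −0.5·(-0.182321) − 0.25·(-0.287682) = 0.1631.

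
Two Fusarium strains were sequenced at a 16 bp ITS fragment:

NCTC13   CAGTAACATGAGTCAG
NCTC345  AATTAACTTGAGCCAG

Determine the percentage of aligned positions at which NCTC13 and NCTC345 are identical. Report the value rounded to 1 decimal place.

75.0%

Mismatches occur at site 1 (C→A), site 3 (G→T), site 8 (A→T), site 13 (T→C).
12 of the 16 sites match, so the percent identity is 12/16 × 100 = 75.0%.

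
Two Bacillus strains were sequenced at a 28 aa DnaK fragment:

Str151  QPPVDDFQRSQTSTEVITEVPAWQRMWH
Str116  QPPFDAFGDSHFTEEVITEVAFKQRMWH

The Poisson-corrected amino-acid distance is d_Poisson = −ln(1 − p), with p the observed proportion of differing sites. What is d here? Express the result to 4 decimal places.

0.4990

Mismatches occur at site 4 (V→F), site 6 (D→A), site 8 (Q→G), site 9 (R→D), site 11 (Q→H), site 12 (T→F), site 13 (S→T), site 14 (T→E), site 21 (P→A), site 22 (A→F), site 23 (W→K).
p = 11/28 = 0.392857.
d = −ln(1 − 0.392857) = −ln(0.607143) = 0.4990.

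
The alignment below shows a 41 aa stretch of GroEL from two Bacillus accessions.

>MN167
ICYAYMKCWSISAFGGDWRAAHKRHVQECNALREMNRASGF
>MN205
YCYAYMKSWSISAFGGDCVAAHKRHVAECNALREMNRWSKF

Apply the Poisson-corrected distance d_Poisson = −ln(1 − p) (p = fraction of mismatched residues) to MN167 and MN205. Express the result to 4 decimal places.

0.1872

Differing sites — 1:I/Y; 8:C/S; 18:W/C; 19:R/V; 27:Q/A; 38:A/W; 40:G/K.
p = 7/41 = 0.170732.
d = −ln(1 − 0.170732) = −ln(0.829268) = 0.1872.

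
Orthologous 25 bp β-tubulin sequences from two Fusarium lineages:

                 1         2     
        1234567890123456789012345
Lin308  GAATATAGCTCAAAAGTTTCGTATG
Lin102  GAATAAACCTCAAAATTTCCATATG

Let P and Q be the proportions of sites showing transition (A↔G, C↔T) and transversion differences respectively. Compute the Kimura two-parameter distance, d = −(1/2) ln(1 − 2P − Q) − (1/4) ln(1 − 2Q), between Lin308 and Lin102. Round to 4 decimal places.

0.2329

Differing sites — 6:T/A (Tv); 8:G/C (Tv); 16:G/T (Tv); 19:T/C (Ti); 21:G/A (Ti).
Of the 5 differences, 2 transitions and 3 transversions over 25 sites: P = 2/25 = 0.080000, Q = 3/25 = 0.120000.
d = −0.5·ln(0.720000) − 0.25·ln(0.760000) = −0.5·(-0.328504) − 0.25·(-0.274437) = 0.2329.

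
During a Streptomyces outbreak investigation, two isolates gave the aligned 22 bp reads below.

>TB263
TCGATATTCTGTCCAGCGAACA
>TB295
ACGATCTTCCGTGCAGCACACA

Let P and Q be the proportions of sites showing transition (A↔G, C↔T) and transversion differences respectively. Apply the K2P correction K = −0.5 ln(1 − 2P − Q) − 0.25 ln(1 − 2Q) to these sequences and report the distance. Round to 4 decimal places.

Mismatches occur at site 1 (T↔A, transversion), site 6 (A↔C, transversion), site 10 (T↔C, transition), site 13 (C↔G, transversion), site 18 (G↔A, transition), site 19 (A↔C, transversion).
Of the 6 differences, 2 transitions and 4 transversions over 22 sites: P = 2/22 = 0.090909, Q = 4/22 = 0.181818.
d = −0.5·ln(0.636364) − 0.25·ln(0.636364) = −0.5·(-0.451985) − 0.25·(-0.451985) = 0.3390.

0.3390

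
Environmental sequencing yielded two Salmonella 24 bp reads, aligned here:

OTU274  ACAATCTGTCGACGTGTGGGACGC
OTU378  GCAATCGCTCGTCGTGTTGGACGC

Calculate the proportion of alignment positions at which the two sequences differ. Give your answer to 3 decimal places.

0.208

Mismatches occur at site 1 (A↔G), site 7 (T↔G), site 8 (G↔C), site 12 (A↔T), site 18 (G↔T).
There are 5 differences over 24 sites, so p = 5/24 = 0.208.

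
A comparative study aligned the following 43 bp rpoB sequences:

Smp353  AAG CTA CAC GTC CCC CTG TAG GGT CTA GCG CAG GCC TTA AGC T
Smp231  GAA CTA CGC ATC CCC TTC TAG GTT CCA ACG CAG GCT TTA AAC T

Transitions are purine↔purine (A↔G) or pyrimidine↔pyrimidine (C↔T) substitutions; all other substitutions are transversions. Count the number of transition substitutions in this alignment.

9

The sequences differ at positions 1 (A/G, transition), 3 (G/A, transition), 8 (A/G, transition), 10 (G/A, transition), 16 (C/T, transition), 18 (G/C, transversion), 23 (G/T, transversion), 26 (T/C, transition), 28 (G/A, transition), 36 (C/T, transition), 41 (G/A, transition).
Of the 11 differences, 9 transitions and 2 transversions, so the answer is 9.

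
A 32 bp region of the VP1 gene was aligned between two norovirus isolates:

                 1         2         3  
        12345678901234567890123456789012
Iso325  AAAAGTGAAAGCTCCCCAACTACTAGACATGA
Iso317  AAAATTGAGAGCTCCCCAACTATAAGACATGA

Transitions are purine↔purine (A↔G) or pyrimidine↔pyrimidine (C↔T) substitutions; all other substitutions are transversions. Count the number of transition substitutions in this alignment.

2

Differing sites — 5:G/T (Tv); 9:A/G (Ti); 23:C/T (Ti); 24:T/A (Tv).
Of the 4 differences, 2 transitions and 2 transversions, so the answer is 2.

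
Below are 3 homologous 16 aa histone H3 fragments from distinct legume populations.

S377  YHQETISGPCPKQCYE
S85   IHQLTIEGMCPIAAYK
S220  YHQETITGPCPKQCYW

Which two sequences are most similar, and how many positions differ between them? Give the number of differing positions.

Pairwise Hamming distances:
  S377 vs S85: 8
  S377 vs S220: 2
  S85 vs S220: 8
The smallest is 2, between S377 and S220.

2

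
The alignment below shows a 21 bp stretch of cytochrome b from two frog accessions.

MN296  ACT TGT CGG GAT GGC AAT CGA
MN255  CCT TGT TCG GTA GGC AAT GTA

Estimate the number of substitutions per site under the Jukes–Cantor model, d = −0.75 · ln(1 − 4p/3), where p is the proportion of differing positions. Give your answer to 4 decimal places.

0.4408

Mismatches occur at site 1 (A↔C), site 7 (C↔T), site 8 (G↔C), site 11 (A↔T), site 12 (T↔A), site 19 (C↔G), site 20 (G↔T).
p = 7/21 = 0.333333.
d = −0.75 · ln(1 − (4/3)·0.333333) = −0.75 · ln(0.555556) = −0.75 · (-0.587786) = 0.4408.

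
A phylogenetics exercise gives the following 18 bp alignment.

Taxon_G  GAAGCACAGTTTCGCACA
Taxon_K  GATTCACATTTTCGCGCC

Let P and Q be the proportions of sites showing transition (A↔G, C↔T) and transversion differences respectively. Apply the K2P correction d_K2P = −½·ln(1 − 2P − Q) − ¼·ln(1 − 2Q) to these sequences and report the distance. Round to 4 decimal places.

The sequences differ at positions 3 (A/T, transversion), 4 (G/T, transversion), 9 (G/T, transversion), 16 (A/G, transition), 18 (A/C, transversion).
Of the 5 differences, 1 transition and 4 transversions over 18 sites: P = 1/18 = 0.055556, Q = 4/18 = 0.222222.
d = −0.5·ln(0.666666) − 0.25·ln(0.555556) = −0.5·(-0.405466) − 0.25·(-0.587786) = 0.3497.

0.3497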